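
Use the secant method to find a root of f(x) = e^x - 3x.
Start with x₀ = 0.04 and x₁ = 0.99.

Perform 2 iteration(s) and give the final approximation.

f(x) = e^x - 3x
x₀ = 0.04, x₁ = 0.99

Secant formula: x_{n+1} = x_n - f(x_n)(x_n - x_{n-1})/(f(x_n) - f(x_{n-1}))

Iteration 1:
  f(0.040000) = 0.920811
  f(0.990000) = -0.278766
  x_2 = 0.990000 - (-0.278766)×(0.990000 - 0.040000)/(-0.278766 - 0.920811)
       = 0.769233
Iteration 2:
  f(0.990000) = -0.278766
  f(0.769233) = -0.149588
  x_3 = 0.769233 - (-0.149588)×(0.769233 - 0.990000)/(-0.149588 - (-0.278766))
       = 0.513582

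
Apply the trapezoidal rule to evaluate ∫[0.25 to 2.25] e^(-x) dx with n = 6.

f(x) = e^(-x)
a = 0.25, b = 2.25, n = 6
h = (b - a)/n = 0.333333

Trapezoidal rule: (h/2)[f(x₀) + 2f(x₁) + 2f(x₂) + ... + f(xₙ)]

x_0 = 0.2500, f(x_0) = 0.778801, coefficient = 1
x_1 = 0.5833, f(x_1) = 0.558035, coefficient = 2
x_2 = 0.9167, f(x_2) = 0.399850, coefficient = 2
x_3 = 1.2500, f(x_3) = 0.286505, coefficient = 2
x_4 = 1.5833, f(x_4) = 0.205290, coefficient = 2
x_5 = 1.9167, f(x_5) = 0.147096, coefficient = 2
x_6 = 2.2500, f(x_6) = 0.105399, coefficient = 1

I ≈ (0.333333/2) × 4.077751 = 0.679625
Exact value: 0.673402
Error: 0.006224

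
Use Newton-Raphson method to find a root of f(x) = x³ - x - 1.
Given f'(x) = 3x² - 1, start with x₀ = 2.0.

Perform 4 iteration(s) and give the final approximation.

f(x) = x³ - x - 1
f'(x) = 3x² - 1
x₀ = 2.0

Newton-Raphson formula: x_{n+1} = x_n - f(x_n)/f'(x_n)

Iteration 1:
  f(2.000000) = 5.000000
  f'(2.000000) = 11.000000
  x_1 = 2.000000 - 5.000000/11.000000 = 1.545455
Iteration 2:
  f(1.545455) = 1.145755
  f'(1.545455) = 6.165289
  x_2 = 1.545455 - 1.145755/6.165289 = 1.359615
Iteration 3:
  f(1.359615) = 0.153705
  f'(1.359615) = 4.545658
  x_3 = 1.359615 - 0.153705/4.545658 = 1.325801
Iteration 4:
  f(1.325801) = 0.004625
  f'(1.325801) = 4.273248
  x_4 = 1.325801 - 0.004625/4.273248 = 1.324719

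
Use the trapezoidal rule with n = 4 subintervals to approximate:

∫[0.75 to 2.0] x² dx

f(x) = x²
a = 0.75, b = 2.0, n = 4
h = (b - a)/n = 0.312500

Trapezoidal rule: (h/2)[f(x₀) + 2f(x₁) + 2f(x₂) + ... + f(xₙ)]

x_0 = 0.7500, f(x_0) = 0.562500, coefficient = 1
x_1 = 1.0625, f(x_1) = 1.128906, coefficient = 2
x_2 = 1.3750, f(x_2) = 1.890625, coefficient = 2
x_3 = 1.6875, f(x_3) = 2.847656, coefficient = 2
x_4 = 2.0000, f(x_4) = 4.000000, coefficient = 1

I ≈ (0.312500/2) × 16.296875 = 2.546387
Exact value: 2.526042
Error: 0.020345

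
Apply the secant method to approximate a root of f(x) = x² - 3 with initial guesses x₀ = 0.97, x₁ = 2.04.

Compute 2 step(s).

f(x) = x² - 3
x₀ = 0.97, x₁ = 2.04

Secant formula: x_{n+1} = x_n - f(x_n)(x_n - x_{n-1})/(f(x_n) - f(x_{n-1}))

Iteration 1:
  f(0.970000) = -2.059100
  f(2.040000) = 1.161600
  x_2 = 2.040000 - 1.161600×(2.040000 - 0.970000)/(1.161600 - (-2.059100))
       = 1.654086
Iteration 2:
  f(2.040000) = 1.161600
  f(1.654086) = -0.263998
  x_3 = 1.654086 - (-0.263998)×(1.654086 - 2.040000)/(-0.263998 - 1.161600)
       = 1.725551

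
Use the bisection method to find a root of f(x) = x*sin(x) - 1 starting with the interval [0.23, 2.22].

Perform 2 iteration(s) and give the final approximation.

f(x) = x*sin(x) - 1
Initial interval: [0.23, 2.22]

Iteration 1:
  c_1 = (0.230000 + 2.220000)/2 = 1.225000
  f(c_1) = f(1.225000) = 0.152487
  f(a) × f(c) < 0, new interval: [0.230000, 1.225000]
Iteration 2:
  c_2 = (0.230000 + 1.225000)/2 = 0.727500
  f(c_2) = f(0.727500) = -0.516209
  f(a) × f(c) ≥ 0, new interval: [0.727500, 1.225000]

After 2 iteration(s), the approximation is c_2 = 0.727500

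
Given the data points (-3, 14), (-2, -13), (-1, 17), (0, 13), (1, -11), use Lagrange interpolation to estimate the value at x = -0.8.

Lagrange interpolation formula:
P(x) = Σ yᵢ × Lᵢ(x)
where Lᵢ(x) = Π_{j≠i} (x - xⱼ)/(xᵢ - xⱼ)

L_0(-0.8) = (-0.8 - (-2))/(-3 - (-2)) × (-0.8 - (-1))/(-3 - (-1)) × (-0.8 - 0)/(-3 - 0) × (-0.8 - 1)/(-3 - 1) = 0.014400
L_1(-0.8) = (-0.8 - (-3))/(-2 - (-3)) × (-0.8 - (-1))/(-2 - (-1)) × (-0.8 - 0)/(-2 - 0) × (-0.8 - 1)/(-2 - 1) = -0.105600
L_2(-0.8) = (-0.8 - (-3))/(-1 - (-3)) × (-0.8 - (-2))/(-1 - (-2)) × (-0.8 - 0)/(-1 - 0) × (-0.8 - 1)/(-1 - 1) = 0.950400
L_3(-0.8) = (-0.8 - (-3))/(0 - (-3)) × (-0.8 - (-2))/(0 - (-2)) × (-0.8 - (-1))/(0 - (-1)) × (-0.8 - 1)/(0 - 1) = 0.158400
L_4(-0.8) = (-0.8 - (-3))/(1 - (-3)) × (-0.8 - (-2))/(1 - (-2)) × (-0.8 - (-1))/(1 - (-1)) × (-0.8 - 0)/(1 - 0) = -0.017600

P(-0.8) = 14×L_0(-0.8) + (-13)×L_1(-0.8) + 17×L_2(-0.8) + 13×L_3(-0.8) + (-11)×L_4(-0.8)
P(-0.8) = 19.984000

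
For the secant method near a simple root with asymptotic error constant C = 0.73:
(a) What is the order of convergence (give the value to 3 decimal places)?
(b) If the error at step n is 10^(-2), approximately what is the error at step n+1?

(a) Secant method has superlinear convergence with order φ = (1+√5)/2 ≈ 1.618.
    This means |e_{n+1}| ≈ C|e_n|^1.618.

(b) With |e_n| = 10^(-2) and C = 0.73:
    |e_{n+1}| ≈ 0.73 × (10^(-2))^1.618 = 0.73 × 10^(-3.24)

(a) ≈ 1.618 (golden ratio); (b) |e_{n+1}| ≈ 4.239e-04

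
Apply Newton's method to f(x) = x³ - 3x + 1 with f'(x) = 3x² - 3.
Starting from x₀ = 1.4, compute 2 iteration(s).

f(x) = x³ - 3x + 1
f'(x) = 3x² - 3
x₀ = 1.4

Newton-Raphson formula: x_{n+1} = x_n - f(x_n)/f'(x_n)

Iteration 1:
  f(1.400000) = -0.456000
  f'(1.400000) = 2.880000
  x_1 = 1.400000 - (-0.456000)/2.880000 = 1.558333
Iteration 2:
  f(1.558333) = 0.109261
  f'(1.558333) = 4.285208
  x_2 = 1.558333 - 0.109261/4.285208 = 1.532836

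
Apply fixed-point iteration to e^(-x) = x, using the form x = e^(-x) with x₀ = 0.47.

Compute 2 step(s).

Equation: e^(-x) = x
Fixed-point form: x = e^(-x)
x₀ = 0.47

x_1 = g(0.470000) = 0.625002
x_2 = g(0.625002) = 0.535260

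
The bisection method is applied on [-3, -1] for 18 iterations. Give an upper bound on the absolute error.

Bisection error bound: |error| ≤ (b-a)/2^n
|error| ≤ (-1 - (-3))/2^18 = 2/2^18
|error| ≤ 0.0000076294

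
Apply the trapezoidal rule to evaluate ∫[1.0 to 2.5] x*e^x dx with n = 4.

f(x) = x*e^x
a = 1.0, b = 2.5, n = 4
h = (b - a)/n = 0.375000

Trapezoidal rule: (h/2)[f(x₀) + 2f(x₁) + 2f(x₂) + ... + f(xₙ)]

x_0 = 1.0000, f(x_0) = 2.718282, coefficient = 1
x_1 = 1.3750, f(x_1) = 5.438230, coefficient = 2
x_2 = 1.7500, f(x_2) = 10.070555, coefficient = 2
x_3 = 2.1250, f(x_3) = 17.792407, coefficient = 2
x_4 = 2.5000, f(x_4) = 30.456235, coefficient = 1

I ≈ (0.375000/2) × 99.776901 = 18.708169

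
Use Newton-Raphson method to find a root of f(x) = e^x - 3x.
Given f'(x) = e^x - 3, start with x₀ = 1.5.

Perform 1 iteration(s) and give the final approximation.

f(x) = e^x - 3x
f'(x) = e^x - 3
x₀ = 1.5

Newton-Raphson formula: x_{n+1} = x_n - f(x_n)/f'(x_n)

Iteration 1:
  f(1.500000) = -0.018311
  f'(1.500000) = 1.481689
  x_1 = 1.500000 - (-0.018311)/1.481689 = 1.512358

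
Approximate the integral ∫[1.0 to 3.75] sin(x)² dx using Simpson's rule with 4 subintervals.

f(x) = sin(x)²
a = 1.0, b = 3.75, n = 4
h = (b - a)/n = 0.687500

Simpson's rule: (h/3)[f(x₀) + 4f(x₁) + 2f(x₂) + ... + f(xₙ)]

x_0 = 1.0000, f(x_0) = 0.708073, coefficient = 1
x_1 = 1.6875, f(x_1) = 0.986442, coefficient = 4
x_2 = 2.3750, f(x_2) = 0.481199, coefficient = 2
x_3 = 3.0625, f(x_3) = 0.006243, coefficient = 4
x_4 = 3.7500, f(x_4) = 0.326682, coefficient = 1

I ≈ (0.687500/3) × 5.967892 = 1.367642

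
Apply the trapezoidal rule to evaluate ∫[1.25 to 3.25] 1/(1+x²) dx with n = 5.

f(x) = 1/(1+x²)
a = 1.25, b = 3.25, n = 5
h = (b - a)/n = 0.400000

Trapezoidal rule: (h/2)[f(x₀) + 2f(x₁) + 2f(x₂) + ... + f(xₙ)]

x_0 = 1.2500, f(x_0) = 0.390244, coefficient = 1
x_1 = 1.6500, f(x_1) = 0.268637, coefficient = 2
x_2 = 2.0500, f(x_2) = 0.192215, coefficient = 2
x_3 = 2.4500, f(x_3) = 0.142806, coefficient = 2
x_4 = 2.8500, f(x_4) = 0.109619, coefficient = 2
x_5 = 3.2500, f(x_5) = 0.086486, coefficient = 1

I ≈ (0.400000/2) × 1.903285 = 0.380657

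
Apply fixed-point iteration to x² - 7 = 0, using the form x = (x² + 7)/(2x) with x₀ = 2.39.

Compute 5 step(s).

Equation: x² - 7 = 0
Fixed-point form: x = (x² + 7)/(2x)
x₀ = 2.39

x_1 = g(2.390000) = 2.659435
x_2 = g(2.659435) = 2.645787
x_3 = g(2.645787) = 2.645751
x_4 = g(2.645751) = 2.645751
x_5 = g(2.645751) = 2.645751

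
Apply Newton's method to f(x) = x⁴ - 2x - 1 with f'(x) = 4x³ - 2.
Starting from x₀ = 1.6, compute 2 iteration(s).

f(x) = x⁴ - 2x - 1
f'(x) = 4x³ - 2
x₀ = 1.6

Newton-Raphson formula: x_{n+1} = x_n - f(x_n)/f'(x_n)

Iteration 1:
  f(1.600000) = 2.353600
  f'(1.600000) = 14.384000
  x_1 = 1.600000 - 2.353600/14.384000 = 1.436374
Iteration 2:
  f(1.436374) = 0.383921
  f'(1.436374) = 9.853930
  x_2 = 1.436374 - 0.383921/9.853930 = 1.397413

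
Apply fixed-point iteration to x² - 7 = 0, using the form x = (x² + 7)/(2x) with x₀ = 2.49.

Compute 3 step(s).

Equation: x² - 7 = 0
Fixed-point form: x = (x² + 7)/(2x)
x₀ = 2.49

x_1 = g(2.490000) = 2.650622
x_2 = g(2.650622) = 2.645756
x_3 = g(2.645756) = 2.645751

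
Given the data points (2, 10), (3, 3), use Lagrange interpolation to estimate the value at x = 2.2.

Lagrange interpolation formula:
P(x) = Σ yᵢ × Lᵢ(x)
where Lᵢ(x) = Π_{j≠i} (x - xⱼ)/(xᵢ - xⱼ)

L_0(2.2) = (2.2 - 3)/(2 - 3) = 0.800000
L_1(2.2) = (2.2 - 2)/(3 - 2) = 0.200000

P(2.2) = 10×L_0(2.2) + 3×L_1(2.2)
P(2.2) = 8.600000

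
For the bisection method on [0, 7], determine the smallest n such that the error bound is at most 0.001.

We need (b-a)/2^n ≤ 0.001
(7 - 0)/2^n ≤ 0.001
7/2^n ≤ 0.001
2^n ≥ 7000
n ≥ log₂(7000) = 12.77
n ≥ 13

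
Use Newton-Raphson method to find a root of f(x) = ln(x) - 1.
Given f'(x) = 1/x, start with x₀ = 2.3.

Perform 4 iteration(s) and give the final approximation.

f(x) = ln(x) - 1
f'(x) = 1/x
x₀ = 2.3

Newton-Raphson formula: x_{n+1} = x_n - f(x_n)/f'(x_n)

Iteration 1:
  f(2.300000) = -0.167091
  f'(2.300000) = 0.434783
  x_1 = 2.300000 - (-0.167091)/0.434783 = 2.684309
Iteration 2:
  f(2.684309) = -0.012577
  f'(2.684309) = 0.372535
  x_2 = 2.684309 - (-0.012577)/0.372535 = 2.718069
Iteration 3:
  f(2.718069) = -0.000078
  f'(2.718069) = 0.367908
  x_3 = 2.718069 - (-0.000078)/0.367908 = 2.718282
Iteration 4:
  f(2.718282) = 0.000000
  f'(2.718282) = 0.367879
  x_4 = 2.718282 - 0.000000/0.367879 = 2.718282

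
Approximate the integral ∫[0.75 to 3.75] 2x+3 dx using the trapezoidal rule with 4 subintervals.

f(x) = 2x+3
a = 0.75, b = 3.75, n = 4
h = (b - a)/n = 0.750000

Trapezoidal rule: (h/2)[f(x₀) + 2f(x₁) + 2f(x₂) + ... + f(xₙ)]

x_0 = 0.7500, f(x_0) = 4.500000, coefficient = 1
x_1 = 1.5000, f(x_1) = 6.000000, coefficient = 2
x_2 = 2.2500, f(x_2) = 7.500000, coefficient = 2
x_3 = 3.0000, f(x_3) = 9.000000, coefficient = 2
x_4 = 3.7500, f(x_4) = 10.500000, coefficient = 1

I ≈ (0.750000/2) × 60.000000 = 22.500000
Exact value: 22.500000
Error: 0.000000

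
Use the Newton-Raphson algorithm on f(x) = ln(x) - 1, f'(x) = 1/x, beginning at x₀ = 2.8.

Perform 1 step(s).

f(x) = ln(x) - 1
f'(x) = 1/x
x₀ = 2.8

Newton-Raphson formula: x_{n+1} = x_n - f(x_n)/f'(x_n)

Iteration 1:
  f(2.800000) = 0.029619
  f'(2.800000) = 0.357143
  x_1 = 2.800000 - 0.029619/0.357143 = 2.717066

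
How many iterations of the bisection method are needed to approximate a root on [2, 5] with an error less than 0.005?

We need (b-a)/2^n ≤ 0.005
(5 - 2)/2^n ≤ 0.005
3/2^n ≤ 0.005
2^n ≥ 600
n ≥ log₂(600) = 9.23
n ≥ 10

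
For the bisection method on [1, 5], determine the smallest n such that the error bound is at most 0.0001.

We need (b-a)/2^n ≤ 0.0001
(5 - 1)/2^n ≤ 0.0001
4/2^n ≤ 0.0001
2^n ≥ 40000
n ≥ log₂(40000) = 15.29
n ≥ 16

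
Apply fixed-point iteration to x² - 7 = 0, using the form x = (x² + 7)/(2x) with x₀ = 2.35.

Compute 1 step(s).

Equation: x² - 7 = 0
Fixed-point form: x = (x² + 7)/(2x)
x₀ = 2.35

x_1 = g(2.350000) = 2.664362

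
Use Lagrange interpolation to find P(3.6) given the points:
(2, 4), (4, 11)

Lagrange interpolation formula:
P(x) = Σ yᵢ × Lᵢ(x)
where Lᵢ(x) = Π_{j≠i} (x - xⱼ)/(xᵢ - xⱼ)

L_0(3.6) = (3.6 - 4)/(2 - 4) = 0.200000
L_1(3.6) = (3.6 - 2)/(4 - 2) = 0.800000

P(3.6) = 4×L_0(3.6) + 11×L_1(3.6)
P(3.6) = 9.600000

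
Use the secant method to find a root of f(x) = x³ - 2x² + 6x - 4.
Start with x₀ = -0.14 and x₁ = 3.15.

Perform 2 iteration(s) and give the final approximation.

f(x) = x³ - 2x² + 6x - 4
x₀ = -0.14, x₁ = 3.15

Secant formula: x_{n+1} = x_n - f(x_n)(x_n - x_{n-1})/(f(x_n) - f(x_{n-1}))

Iteration 1:
  f(-0.140000) = -4.881944
  f(3.150000) = 26.310875
  x_2 = 3.150000 - 26.310875×(3.150000 - (-0.140000))/(26.310875 - (-4.881944))
       = 0.374913
Iteration 2:
  f(3.150000) = 26.310875
  f(0.374913) = -1.978943
  x_3 = 0.374913 - (-1.978943)×(0.374913 - 3.150000)/(-1.978943 - 26.310875)
       = 0.569037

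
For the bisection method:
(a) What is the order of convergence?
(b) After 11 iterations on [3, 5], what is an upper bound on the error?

(a) Bisection has linear (order 1) convergence; the error is halved each step.

(b) Error bound = (b-a)/2^n = (5 - 3)/2^{11}
    = 2/2^{11}

(a) 1 (linear); (b) error ≤ 9.77e-04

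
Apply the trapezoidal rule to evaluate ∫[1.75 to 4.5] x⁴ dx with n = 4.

f(x) = x⁴
a = 1.75, b = 4.5, n = 4
h = (b - a)/n = 0.687500

Trapezoidal rule: (h/2)[f(x₀) + 2f(x₁) + 2f(x₂) + ... + f(xₙ)]

x_0 = 1.7500, f(x_0) = 9.378906, coefficient = 1
x_1 = 2.4375, f(x_1) = 35.300308, coefficient = 2
x_2 = 3.1250, f(x_2) = 95.367432, coefficient = 2
x_3 = 3.8125, f(x_3) = 211.270767, coefficient = 2
x_4 = 4.5000, f(x_4) = 410.062500, coefficient = 1

I ≈ (0.687500/2) × 1103.318420 = 379.265707
Exact value: 365.773633
Error: 13.492074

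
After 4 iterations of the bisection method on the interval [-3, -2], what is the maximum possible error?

Bisection error bound: |error| ≤ (b-a)/2^n
|error| ≤ (-2 - (-3))/2^4 = 1/2^4
|error| ≤ 0.0625000000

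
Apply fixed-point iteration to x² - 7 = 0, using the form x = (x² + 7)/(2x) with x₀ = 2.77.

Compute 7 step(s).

Equation: x² - 7 = 0
Fixed-point form: x = (x² + 7)/(2x)
x₀ = 2.77

x_1 = g(2.770000) = 2.648538
x_2 = g(2.648538) = 2.645753
x_3 = g(2.645753) = 2.645751
x_4 = g(2.645751) = 2.645751
x_5 = g(2.645751) = 2.645751
x_6 = g(2.645751) = 2.645751
x_7 = g(2.645751) = 2.645751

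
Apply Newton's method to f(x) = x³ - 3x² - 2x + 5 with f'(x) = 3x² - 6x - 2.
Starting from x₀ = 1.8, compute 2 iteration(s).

f(x) = x³ - 3x² - 2x + 5
f'(x) = 3x² - 6x - 2
x₀ = 1.8

Newton-Raphson formula: x_{n+1} = x_n - f(x_n)/f'(x_n)

Iteration 1:
  f(1.800000) = -2.488000
  f'(1.800000) = -3.080000
  x_1 = 1.800000 - (-2.488000)/(-3.080000) = 0.992208
Iteration 2:
  f(0.992208) = 1.038961
  f'(0.992208) = -4.999818
  x_2 = 0.992208 - 1.038961/(-4.999818) = 1.200007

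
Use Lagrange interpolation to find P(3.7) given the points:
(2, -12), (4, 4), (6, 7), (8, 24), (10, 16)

Lagrange interpolation formula:
P(x) = Σ yᵢ × Lᵢ(x)
where Lᵢ(x) = Π_{j≠i} (x - xⱼ)/(xᵢ - xⱼ)

L_0(3.7) = (3.7 - 4)/(2 - 4) × (3.7 - 6)/(2 - 6) × (3.7 - 8)/(2 - 8) × (3.7 - 10)/(2 - 10) = 0.048677
L_1(3.7) = (3.7 - 2)/(4 - 2) × (3.7 - 6)/(4 - 6) × (3.7 - 8)/(4 - 8) × (3.7 - 10)/(4 - 10) = 1.103353
L_2(3.7) = (3.7 - 2)/(6 - 2) × (3.7 - 4)/(6 - 4) × (3.7 - 8)/(6 - 8) × (3.7 - 10)/(6 - 10) = -0.215873
L_3(3.7) = (3.7 - 2)/(8 - 2) × (3.7 - 4)/(8 - 4) × (3.7 - 6)/(8 - 6) × (3.7 - 10)/(8 - 10) = 0.076978
L_4(3.7) = (3.7 - 2)/(10 - 2) × (3.7 - 4)/(10 - 4) × (3.7 - 6)/(10 - 6) × (3.7 - 8)/(10 - 8) = -0.013135

P(3.7) = (-12)×L_0(3.7) + 4×L_1(3.7) + 7×L_2(3.7) + 24×L_3(3.7) + 16×L_4(3.7)
P(3.7) = 3.955483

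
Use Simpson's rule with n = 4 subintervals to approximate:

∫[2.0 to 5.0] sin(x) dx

f(x) = sin(x)
a = 2.0, b = 5.0, n = 4
h = (b - a)/n = 0.750000

Simpson's rule: (h/3)[f(x₀) + 4f(x₁) + 2f(x₂) + ... + f(xₙ)]

x_0 = 2.0000, f(x_0) = 0.909297, coefficient = 1
x_1 = 2.7500, f(x_1) = 0.381661, coefficient = 4
x_2 = 3.5000, f(x_2) = -0.350783, coefficient = 2
x_3 = 4.2500, f(x_3) = -0.894989, coefficient = 4
x_4 = 5.0000, f(x_4) = -0.958924, coefficient = 1

I ≈ (0.750000/3) × -2.804507 = -0.701127
Exact value: -0.699809
Error: 0.001318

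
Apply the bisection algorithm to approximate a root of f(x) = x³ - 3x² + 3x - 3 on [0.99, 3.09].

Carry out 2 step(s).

f(x) = x³ - 3x² + 3x - 3
Initial interval: [0.99, 3.09]

Iteration 1:
  c_1 = (0.990000 + 3.090000)/2 = 2.040000
  f(c_1) = f(2.040000) = -0.875136
  f(a) × f(c) ≥ 0, new interval: [2.040000, 3.090000]
Iteration 2:
  c_2 = (2.040000 + 3.090000)/2 = 2.565000
  f(c_2) = f(2.565000) = 1.833037
  f(a) × f(c) < 0, new interval: [2.040000, 2.565000]

After 2 iteration(s), the approximation is c_2 = 2.565000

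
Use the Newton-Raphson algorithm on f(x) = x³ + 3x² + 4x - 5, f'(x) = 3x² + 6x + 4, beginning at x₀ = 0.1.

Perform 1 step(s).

f(x) = x³ + 3x² + 4x - 5
f'(x) = 3x² + 6x + 4
x₀ = 0.1

Newton-Raphson formula: x_{n+1} = x_n - f(x_n)/f'(x_n)

Iteration 1:
  f(0.100000) = -4.569000
  f'(0.100000) = 4.630000
  x_1 = 0.100000 - (-4.569000)/4.630000 = 1.086825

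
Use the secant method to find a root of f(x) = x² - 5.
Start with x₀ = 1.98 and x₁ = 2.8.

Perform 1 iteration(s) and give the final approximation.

f(x) = x² - 5
x₀ = 1.98, x₁ = 2.8

Secant formula: x_{n+1} = x_n - f(x_n)(x_n - x_{n-1})/(f(x_n) - f(x_{n-1}))

Iteration 1:
  f(1.980000) = -1.079600
  f(2.800000) = 2.840000
  x_2 = 2.800000 - 2.840000×(2.800000 - 1.980000)/(2.840000 - (-1.079600))
       = 2.205858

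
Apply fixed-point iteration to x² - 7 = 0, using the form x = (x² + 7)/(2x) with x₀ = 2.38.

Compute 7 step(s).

Equation: x² - 7 = 0
Fixed-point form: x = (x² + 7)/(2x)
x₀ = 2.38

x_1 = g(2.380000) = 2.660588
x_2 = g(2.660588) = 2.645793
x_3 = g(2.645793) = 2.645751
x_4 = g(2.645751) = 2.645751
x_5 = g(2.645751) = 2.645751
x_6 = g(2.645751) = 2.645751
x_7 = g(2.645751) = 2.645751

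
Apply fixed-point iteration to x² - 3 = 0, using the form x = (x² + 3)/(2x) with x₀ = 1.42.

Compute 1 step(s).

Equation: x² - 3 = 0
Fixed-point form: x = (x² + 3)/(2x)
x₀ = 1.42

x_1 = g(1.420000) = 1.766338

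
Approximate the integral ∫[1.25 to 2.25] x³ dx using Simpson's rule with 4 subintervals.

f(x) = x³
a = 1.25, b = 2.25, n = 4
h = (b - a)/n = 0.250000

Simpson's rule: (h/3)[f(x₀) + 4f(x₁) + 2f(x₂) + ... + f(xₙ)]

x_0 = 1.2500, f(x_0) = 1.953125, coefficient = 1
x_1 = 1.5000, f(x_1) = 3.375000, coefficient = 4
x_2 = 1.7500, f(x_2) = 5.359375, coefficient = 2
x_3 = 2.0000, f(x_3) = 8.000000, coefficient = 4
x_4 = 2.2500, f(x_4) = 11.390625, coefficient = 1

I ≈ (0.250000/3) × 69.562500 = 5.796875
Exact value: 5.796875
Error: 0.000000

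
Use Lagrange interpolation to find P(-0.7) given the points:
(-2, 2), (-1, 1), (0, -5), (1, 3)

Lagrange interpolation formula:
P(x) = Σ yᵢ × Lᵢ(x)
where Lᵢ(x) = Π_{j≠i} (x - xⱼ)/(xᵢ - xⱼ)

L_0(-0.7) = (-0.7 - (-1))/(-2 - (-1)) × (-0.7 - 0)/(-2 - 0) × (-0.7 - 1)/(-2 - 1) = -0.059500
L_1(-0.7) = (-0.7 - (-2))/(-1 - (-2)) × (-0.7 - 0)/(-1 - 0) × (-0.7 - 1)/(-1 - 1) = 0.773500
L_2(-0.7) = (-0.7 - (-2))/(0 - (-2)) × (-0.7 - (-1))/(0 - (-1)) × (-0.7 - 1)/(0 - 1) = 0.331500
L_3(-0.7) = (-0.7 - (-2))/(1 - (-2)) × (-0.7 - (-1))/(1 - (-1)) × (-0.7 - 0)/(1 - 0) = -0.045500

P(-0.7) = 2×L_0(-0.7) + 1×L_1(-0.7) + (-5)×L_2(-0.7) + 3×L_3(-0.7)
P(-0.7) = -1.139500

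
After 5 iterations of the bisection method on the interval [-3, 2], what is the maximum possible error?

Bisection error bound: |error| ≤ (b-a)/2^n
|error| ≤ (2 - (-3))/2^5 = 5/2^5
|error| ≤ 0.1562500000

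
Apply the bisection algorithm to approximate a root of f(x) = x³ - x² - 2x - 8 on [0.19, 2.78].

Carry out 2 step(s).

f(x) = x³ - x² - 2x - 8
Initial interval: [0.19, 2.78]

Iteration 1:
  c_1 = (0.190000 + 2.780000)/2 = 1.485000
  f(c_1) = f(1.485000) = -9.900466
  f(a) × f(c) ≥ 0, new interval: [1.485000, 2.780000]
Iteration 2:
  c_2 = (1.485000 + 2.780000)/2 = 2.132500
  f(c_2) = f(2.132500) = -7.114893
  f(a) × f(c) ≥ 0, new interval: [2.132500, 2.780000]

After 2 iteration(s), the approximation is c_2 = 2.132500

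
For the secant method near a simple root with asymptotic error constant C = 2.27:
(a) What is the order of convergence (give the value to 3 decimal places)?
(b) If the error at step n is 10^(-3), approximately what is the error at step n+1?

(a) Secant method has superlinear convergence with order φ = (1+√5)/2 ≈ 1.618.
    This means |e_{n+1}| ≈ C|e_n|^1.618.

(b) With |e_n| = 10^(-3) and C = 2.27:
    |e_{n+1}| ≈ 2.27 × (10^(-3))^1.618 = 2.27 × 10^(-4.85)

(a) ≈ 1.618 (golden ratio); (b) |e_{n+1}| ≈ 3.176e-05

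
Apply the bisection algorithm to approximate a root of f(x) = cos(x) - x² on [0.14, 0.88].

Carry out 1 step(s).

f(x) = cos(x) - x²
Initial interval: [0.14, 0.88]

Iteration 1:
  c_1 = (0.140000 + 0.880000)/2 = 0.510000
  f(c_1) = f(0.510000) = 0.612645
  f(a) × f(c) ≥ 0, new interval: [0.510000, 0.880000]

After 1 iteration(s), the approximation is c_1 = 0.510000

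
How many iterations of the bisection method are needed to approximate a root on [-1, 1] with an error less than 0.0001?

We need (b-a)/2^n ≤ 0.0001
(1 - (-1))/2^n ≤ 0.0001
2/2^n ≤ 0.0001
2^n ≥ 20000
n ≥ log₂(20000) = 14.29
n ≥ 15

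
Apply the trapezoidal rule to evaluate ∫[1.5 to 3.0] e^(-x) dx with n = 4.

f(x) = e^(-x)
a = 1.5, b = 3.0, n = 4
h = (b - a)/n = 0.375000

Trapezoidal rule: (h/2)[f(x₀) + 2f(x₁) + 2f(x₂) + ... + f(xₙ)]

x_0 = 1.5000, f(x_0) = 0.223130, coefficient = 1
x_1 = 1.8750, f(x_1) = 0.153355, coefficient = 2
x_2 = 2.2500, f(x_2) = 0.105399, coefficient = 2
x_3 = 2.6250, f(x_3) = 0.072440, coefficient = 2
x_4 = 3.0000, f(x_4) = 0.049787, coefficient = 1

I ≈ (0.375000/2) × 0.935305 = 0.175370
Exact value: 0.173343
Error: 0.002027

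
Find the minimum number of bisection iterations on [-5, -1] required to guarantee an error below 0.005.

We need (b-a)/2^n ≤ 0.005
(-1 - (-5))/2^n ≤ 0.005
4/2^n ≤ 0.005
2^n ≥ 800
n ≥ log₂(800) = 9.64
n ≥ 10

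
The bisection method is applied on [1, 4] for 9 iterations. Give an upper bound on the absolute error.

Bisection error bound: |error| ≤ (b-a)/2^n
|error| ≤ (4 - 1)/2^9 = 3/2^9
|error| ≤ 0.0058593750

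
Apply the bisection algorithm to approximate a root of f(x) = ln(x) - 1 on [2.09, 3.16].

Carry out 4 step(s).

f(x) = ln(x) - 1
Initial interval: [2.09, 3.16]

Iteration 1:
  c_1 = (2.090000 + 3.160000)/2 = 2.625000
  f(c_1) = f(2.625000) = -0.034919
  f(a) × f(c) ≥ 0, new interval: [2.625000, 3.160000]
Iteration 2:
  c_2 = (2.625000 + 3.160000)/2 = 2.892500
  f(c_2) = f(2.892500) = 0.062121
  f(a) × f(c) < 0, new interval: [2.625000, 2.892500]
Iteration 3:
  c_3 = (2.625000 + 2.892500)/2 = 2.758750
  f(c_3) = f(2.758750) = 0.014778
  f(a) × f(c) < 0, new interval: [2.625000, 2.758750]
Iteration 4:
  c_4 = (2.625000 + 2.758750)/2 = 2.691875
  f(c_4) = f(2.691875) = -0.009762
  f(a) × f(c) ≥ 0, new interval: [2.691875, 2.758750]

After 4 iteration(s), the approximation is c_4 = 2.691875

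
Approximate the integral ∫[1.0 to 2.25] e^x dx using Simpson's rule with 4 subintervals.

f(x) = e^x
a = 1.0, b = 2.25, n = 4
h = (b - a)/n = 0.312500

Simpson's rule: (h/3)[f(x₀) + 4f(x₁) + 2f(x₂) + ... + f(xₙ)]

x_0 = 1.0000, f(x_0) = 2.718282, coefficient = 1
x_1 = 1.3125, f(x_1) = 3.715451, coefficient = 4
x_2 = 1.6250, f(x_2) = 5.078419, coefficient = 2
x_3 = 1.9375, f(x_3) = 6.941376, coefficient = 4
x_4 = 2.2500, f(x_4) = 9.487736, coefficient = 1

I ≈ (0.312500/3) × 64.990162 = 6.769809
Exact value: 6.769454
Error: 0.000355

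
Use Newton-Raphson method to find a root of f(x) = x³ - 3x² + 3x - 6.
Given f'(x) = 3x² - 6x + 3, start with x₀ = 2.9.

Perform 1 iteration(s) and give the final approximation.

f(x) = x³ - 3x² + 3x - 6
f'(x) = 3x² - 6x + 3
x₀ = 2.9

Newton-Raphson formula: x_{n+1} = x_n - f(x_n)/f'(x_n)

Iteration 1:
  f(2.900000) = 1.859000
  f'(2.900000) = 10.830000
  x_1 = 2.900000 - 1.859000/10.830000 = 2.728347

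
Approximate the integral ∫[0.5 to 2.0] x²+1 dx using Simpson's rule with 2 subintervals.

f(x) = x²+1
a = 0.5, b = 2.0, n = 2
h = (b - a)/n = 0.750000

Simpson's rule: (h/3)[f(x₀) + 4f(x₁) + 2f(x₂) + ... + f(xₙ)]

x_0 = 0.5000, f(x_0) = 1.250000, coefficient = 1
x_1 = 1.2500, f(x_1) = 2.562500, coefficient = 4
x_2 = 2.0000, f(x_2) = 5.000000, coefficient = 1

I ≈ (0.750000/3) × 16.500000 = 4.125000
Exact value: 4.125000
Error: 0.000000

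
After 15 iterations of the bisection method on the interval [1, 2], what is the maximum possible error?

Bisection error bound: |error| ≤ (b-a)/2^n
|error| ≤ (2 - 1)/2^15 = 1/2^15
|error| ≤ 0.0000305176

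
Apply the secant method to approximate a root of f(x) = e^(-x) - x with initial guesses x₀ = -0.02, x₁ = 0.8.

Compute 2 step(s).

f(x) = e^(-x) - x
x₀ = -0.02, x₁ = 0.8

Secant formula: x_{n+1} = x_n - f(x_n)(x_n - x_{n-1})/(f(x_n) - f(x_{n-1}))

Iteration 1:
  f(-0.020000) = 1.040201
  f(0.800000) = -0.350671
  x_2 = 0.800000 - (-0.350671)×(0.800000 - (-0.020000))/(-0.350671 - 1.040201)
       = 0.593259
Iteration 2:
  f(0.800000) = -0.350671
  f(0.593259) = -0.040735
  x_3 = 0.593259 - (-0.040735)×(0.593259 - 0.800000)/(-0.040735 - (-0.350671))
       = 0.566087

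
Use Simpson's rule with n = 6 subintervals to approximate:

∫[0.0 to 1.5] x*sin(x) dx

f(x) = x*sin(x)
a = 0.0, b = 1.5, n = 6
h = (b - a)/n = 0.250000

Simpson's rule: (h/3)[f(x₀) + 4f(x₁) + 2f(x₂) + ... + f(xₙ)]

x_0 = 0.0000, f(x_0) = 0.000000, coefficient = 1
x_1 = 0.2500, f(x_1) = 0.061851, coefficient = 4
x_2 = 0.5000, f(x_2) = 0.239713, coefficient = 2
x_3 = 0.7500, f(x_3) = 0.511229, coefficient = 4
x_4 = 1.0000, f(x_4) = 0.841471, coefficient = 2
x_5 = 1.2500, f(x_5) = 1.186231, coefficient = 4
x_6 = 1.5000, f(x_6) = 1.496242, coefficient = 1

I ≈ (0.250000/3) × 10.695853 = 0.891321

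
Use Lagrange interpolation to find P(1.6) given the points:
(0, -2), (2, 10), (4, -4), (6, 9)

Lagrange interpolation formula:
P(x) = Σ yᵢ × Lᵢ(x)
where Lᵢ(x) = Π_{j≠i} (x - xⱼ)/(xᵢ - xⱼ)

L_0(1.6) = (1.6 - 2)/(0 - 2) × (1.6 - 4)/(0 - 4) × (1.6 - 6)/(0 - 6) = 0.088000
L_1(1.6) = (1.6 - 0)/(2 - 0) × (1.6 - 4)/(2 - 4) × (1.6 - 6)/(2 - 6) = 1.056000
L_2(1.6) = (1.6 - 0)/(4 - 0) × (1.6 - 2)/(4 - 2) × (1.6 - 6)/(4 - 6) = -0.176000
L_3(1.6) = (1.6 - 0)/(6 - 0) × (1.6 - 2)/(6 - 2) × (1.6 - 4)/(6 - 4) = 0.032000

P(1.6) = (-2)×L_0(1.6) + 10×L_1(1.6) + (-4)×L_2(1.6) + 9×L_3(1.6)
P(1.6) = 11.376000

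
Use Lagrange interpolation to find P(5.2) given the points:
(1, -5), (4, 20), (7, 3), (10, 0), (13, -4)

Lagrange interpolation formula:
P(x) = Σ yᵢ × Lᵢ(x)
where Lᵢ(x) = Π_{j≠i} (x - xⱼ)/(xᵢ - xⱼ)

L_0(5.2) = (5.2 - 4)/(1 - 4) × (5.2 - 7)/(1 - 7) × (5.2 - 10)/(1 - 10) × (5.2 - 13)/(1 - 13) = -0.041600
L_1(5.2) = (5.2 - 1)/(4 - 1) × (5.2 - 7)/(4 - 7) × (5.2 - 10)/(4 - 10) × (5.2 - 13)/(4 - 13) = 0.582400
L_2(5.2) = (5.2 - 1)/(7 - 1) × (5.2 - 4)/(7 - 4) × (5.2 - 10)/(7 - 10) × (5.2 - 13)/(7 - 13) = 0.582400
L_3(5.2) = (5.2 - 1)/(10 - 1) × (5.2 - 4)/(10 - 4) × (5.2 - 7)/(10 - 7) × (5.2 - 13)/(10 - 13) = -0.145600
L_4(5.2) = (5.2 - 1)/(13 - 1) × (5.2 - 4)/(13 - 4) × (5.2 - 7)/(13 - 7) × (5.2 - 10)/(13 - 10) = 0.022400

P(5.2) = (-5)×L_0(5.2) + 20×L_1(5.2) + 3×L_2(5.2) + 0×L_3(5.2) + (-4)×L_4(5.2)
P(5.2) = 13.513600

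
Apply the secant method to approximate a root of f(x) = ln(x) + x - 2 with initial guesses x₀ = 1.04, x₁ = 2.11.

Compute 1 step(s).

f(x) = ln(x) + x - 2
x₀ = 1.04, x₁ = 2.11

Secant formula: x_{n+1} = x_n - f(x_n)(x_n - x_{n-1})/(f(x_n) - f(x_{n-1}))

Iteration 1:
  f(1.040000) = -0.920779
  f(2.110000) = 0.856688
  x_2 = 2.110000 - 0.856688×(2.110000 - 1.040000)/(0.856688 - (-0.920779))
       = 1.594291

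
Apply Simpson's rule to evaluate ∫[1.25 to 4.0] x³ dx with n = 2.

f(x) = x³
a = 1.25, b = 4.0, n = 2
h = (b - a)/n = 1.375000

Simpson's rule: (h/3)[f(x₀) + 4f(x₁) + 2f(x₂) + ... + f(xₙ)]

x_0 = 1.2500, f(x_0) = 1.953125, coefficient = 1
x_1 = 2.6250, f(x_1) = 18.087891, coefficient = 4
x_2 = 4.0000, f(x_2) = 64.000000, coefficient = 1

I ≈ (1.375000/3) × 138.304688 = 63.389648
Exact value: 63.389648
Error: 0.000000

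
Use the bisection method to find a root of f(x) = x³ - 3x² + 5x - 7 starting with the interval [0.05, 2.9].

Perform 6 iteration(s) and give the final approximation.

f(x) = x³ - 3x² + 5x - 7
Initial interval: [0.05, 2.9]

Iteration 1:
  c_1 = (0.050000 + 2.900000)/2 = 1.475000
  f(c_1) = f(1.475000) = -2.942828
  f(a) × f(c) ≥ 0, new interval: [1.475000, 2.900000]
Iteration 2:
  c_2 = (1.475000 + 2.900000)/2 = 2.187500
  f(c_2) = f(2.187500) = 0.049561
  f(a) × f(c) < 0, new interval: [1.475000, 2.187500]
Iteration 3:
  c_3 = (1.475000 + 2.187500)/2 = 1.831250
  f(c_3) = f(1.831250) = -1.763126
  f(a) × f(c) ≥ 0, new interval: [1.831250, 2.187500]
Iteration 4:
  c_4 = (1.831250 + 2.187500)/2 = 2.009375
  f(c_4) = f(2.009375) = -0.952861
  f(a) × f(c) ≥ 0, new interval: [2.009375, 2.187500]
Iteration 5:
  c_5 = (2.009375 + 2.187500)/2 = 2.098438
  f(c_5) = f(2.098438) = -0.477789
  f(a) × f(c) ≥ 0, new interval: [2.098438, 2.187500]
Iteration 6:
  c_6 = (2.098438 + 2.187500)/2 = 2.142969
  f(c_6) = f(2.142969) = -0.220914
  f(a) × f(c) ≥ 0, new interval: [2.142969, 2.187500]

After 6 iteration(s), the approximation is c_6 = 2.142969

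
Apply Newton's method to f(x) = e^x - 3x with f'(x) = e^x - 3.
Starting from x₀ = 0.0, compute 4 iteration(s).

f(x) = e^x - 3x
f'(x) = e^x - 3
x₀ = 0.0

Newton-Raphson formula: x_{n+1} = x_n - f(x_n)/f'(x_n)

Iteration 1:
  f(0.000000) = 1.000000
  f'(0.000000) = -2.000000
  x_1 = 0.000000 - 1.000000/(-2.000000) = 0.500000
Iteration 2:
  f(0.500000) = 0.148721
  f'(0.500000) = -1.351279
  x_2 = 0.500000 - 0.148721/(-1.351279) = 0.610060
Iteration 3:
  f(0.610060) = 0.010362
  f'(0.610060) = -1.159459
  x_3 = 0.610060 - 0.010362/(-1.159459) = 0.618997
Iteration 4:
  f(0.618997) = 0.000074
  f'(0.618997) = -1.142936
  x_4 = 0.618997 - 0.000074/(-1.142936) = 0.619061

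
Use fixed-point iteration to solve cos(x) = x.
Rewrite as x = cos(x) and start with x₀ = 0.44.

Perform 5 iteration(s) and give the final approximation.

Equation: cos(x) = x
Fixed-point form: x = cos(x)
x₀ = 0.44

x_1 = g(0.440000) = 0.904752
x_2 = g(0.904752) = 0.617881
x_3 = g(0.617881) = 0.815108
x_4 = g(0.815108) = 0.685790
x_5 = g(0.685790) = 0.773919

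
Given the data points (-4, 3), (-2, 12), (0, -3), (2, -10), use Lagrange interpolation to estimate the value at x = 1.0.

Lagrange interpolation formula:
P(x) = Σ yᵢ × Lᵢ(x)
where Lᵢ(x) = Π_{j≠i} (x - xⱼ)/(xᵢ - xⱼ)

L_0(1.0) = (1.0 - (-2))/(-4 - (-2)) × (1.0 - 0)/(-4 - 0) × (1.0 - 2)/(-4 - 2) = 0.062500
L_1(1.0) = (1.0 - (-4))/(-2 - (-4)) × (1.0 - 0)/(-2 - 0) × (1.0 - 2)/(-2 - 2) = -0.312500
L_2(1.0) = (1.0 - (-4))/(0 - (-4)) × (1.0 - (-2))/(0 - (-2)) × (1.0 - 2)/(0 - 2) = 0.937500
L_3(1.0) = (1.0 - (-4))/(2 - (-4)) × (1.0 - (-2))/(2 - (-2)) × (1.0 - 0)/(2 - 0) = 0.312500

P(1.0) = 3×L_0(1.0) + 12×L_1(1.0) + (-3)×L_2(1.0) + (-10)×L_3(1.0)
P(1.0) = -9.500000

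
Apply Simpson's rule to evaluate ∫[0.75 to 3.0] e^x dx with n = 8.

f(x) = e^x
a = 0.75, b = 3.0, n = 8
h = (b - a)/n = 0.281250

Simpson's rule: (h/3)[f(x₀) + 4f(x₁) + 2f(x₂) + ... + f(xₙ)]

x_0 = 0.7500, f(x_0) = 2.117000, coefficient = 1
x_1 = 1.0312, f(x_1) = 2.804569, coefficient = 4
x_2 = 1.3125, f(x_2) = 3.715451, coefficient = 2
x_3 = 1.5938, f(x_3) = 4.922173, coefficient = 4
x_4 = 1.8750, f(x_4) = 6.520819, coefficient = 2
x_5 = 2.1562, f(x_5) = 8.638682, coefficient = 4
x_6 = 2.4375, f(x_6) = 11.444394, coefficient = 2
x_7 = 2.7188, f(x_7) = 15.161359, coefficient = 4
x_8 = 3.0000, f(x_8) = 20.085537, coefficient = 1

I ≈ (0.281250/3) × 191.670994 = 17.969156
Exact value: 17.968537
Error: 0.000619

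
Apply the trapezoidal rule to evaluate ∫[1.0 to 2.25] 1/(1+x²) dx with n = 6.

f(x) = 1/(1+x²)
a = 1.0, b = 2.25, n = 6
h = (b - a)/n = 0.208333

Trapezoidal rule: (h/2)[f(x₀) + 2f(x₁) + 2f(x₂) + ... + f(xₙ)]

x_0 = 1.0000, f(x_0) = 0.500000, coefficient = 1
x_1 = 1.2083, f(x_1) = 0.406493, coefficient = 2
x_2 = 1.4167, f(x_2) = 0.332564, coefficient = 2
x_3 = 1.6250, f(x_3) = 0.274678, coefficient = 2
x_4 = 1.8333, f(x_4) = 0.229299, coefficient = 2
x_5 = 2.0417, f(x_5) = 0.193483, coefficient = 2
x_6 = 2.2500, f(x_6) = 0.164948, coefficient = 1

I ≈ (0.208333/2) × 3.537982 = 0.368540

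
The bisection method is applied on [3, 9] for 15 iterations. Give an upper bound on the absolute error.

Bisection error bound: |error| ≤ (b-a)/2^n
|error| ≤ (9 - 3)/2^15 = 6/2^15
|error| ≤ 0.0001831055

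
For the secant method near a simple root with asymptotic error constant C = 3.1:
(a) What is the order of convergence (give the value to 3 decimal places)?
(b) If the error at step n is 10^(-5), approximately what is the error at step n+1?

(a) Secant method has superlinear convergence with order φ = (1+√5)/2 ≈ 1.618.
    This means |e_{n+1}| ≈ C|e_n|^1.618.

(b) With |e_n| = 10^(-5) and C = 3.1:
    |e_{n+1}| ≈ 3.1 × (10^(-5))^1.618 = 3.1 × 10^(-8.09)

(a) ≈ 1.618 (golden ratio); (b) |e_{n+1}| ≈ 2.519e-08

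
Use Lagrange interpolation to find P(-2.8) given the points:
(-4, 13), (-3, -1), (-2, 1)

Lagrange interpolation formula:
P(x) = Σ yᵢ × Lᵢ(x)
where Lᵢ(x) = Π_{j≠i} (x - xⱼ)/(xᵢ - xⱼ)

L_0(-2.8) = (-2.8 - (-3))/(-4 - (-3)) × (-2.8 - (-2))/(-4 - (-2)) = -0.080000
L_1(-2.8) = (-2.8 - (-4))/(-3 - (-4)) × (-2.8 - (-2))/(-3 - (-2)) = 0.960000
L_2(-2.8) = (-2.8 - (-4))/(-2 - (-4)) × (-2.8 - (-3))/(-2 - (-3)) = 0.120000

P(-2.8) = 13×L_0(-2.8) + (-1)×L_1(-2.8) + 1×L_2(-2.8)
P(-2.8) = -1.880000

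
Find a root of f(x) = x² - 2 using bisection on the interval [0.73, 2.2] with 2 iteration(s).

f(x) = x² - 2
Initial interval: [0.73, 2.2]

Iteration 1:
  c_1 = (0.730000 + 2.200000)/2 = 1.465000
  f(c_1) = f(1.465000) = 0.146225
  f(a) × f(c) < 0, new interval: [0.730000, 1.465000]
Iteration 2:
  c_2 = (0.730000 + 1.465000)/2 = 1.097500
  f(c_2) = f(1.097500) = -0.795494
  f(a) × f(c) ≥ 0, new interval: [1.097500, 1.465000]

After 2 iteration(s), the approximation is c_2 = 1.097500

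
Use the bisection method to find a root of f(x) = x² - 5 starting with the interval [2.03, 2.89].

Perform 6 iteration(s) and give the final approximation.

f(x) = x² - 5
Initial interval: [2.03, 2.89]

Iteration 1:
  c_1 = (2.030000 + 2.890000)/2 = 2.460000
  f(c_1) = f(2.460000) = 1.051600
  f(a) × f(c) < 0, new interval: [2.030000, 2.460000]
Iteration 2:
  c_2 = (2.030000 + 2.460000)/2 = 2.245000
  f(c_2) = f(2.245000) = 0.040025
  f(a) × f(c) < 0, new interval: [2.030000, 2.245000]
Iteration 3:
  c_3 = (2.030000 + 2.245000)/2 = 2.137500
  f(c_3) = f(2.137500) = -0.431094
  f(a) × f(c) ≥ 0, new interval: [2.137500, 2.245000]
Iteration 4:
  c_4 = (2.137500 + 2.245000)/2 = 2.191250
  f(c_4) = f(2.191250) = -0.198423
  f(a) × f(c) ≥ 0, new interval: [2.191250, 2.245000]
Iteration 5:
  c_5 = (2.191250 + 2.245000)/2 = 2.218125
  f(c_5) = f(2.218125) = -0.079921
  f(a) × f(c) ≥ 0, new interval: [2.218125, 2.245000]
Iteration 6:
  c_6 = (2.218125 + 2.245000)/2 = 2.231562
  f(c_6) = f(2.231562) = -0.020129
  f(a) × f(c) ≥ 0, new interval: [2.231562, 2.245000]

After 6 iteration(s), the approximation is c_6 = 2.231562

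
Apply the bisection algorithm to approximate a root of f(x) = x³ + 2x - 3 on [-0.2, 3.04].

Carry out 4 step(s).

f(x) = x³ + 2x - 3
Initial interval: [-0.2, 3.04]

Iteration 1:
  c_1 = (-0.200000 + 3.040000)/2 = 1.420000
  f(c_1) = f(1.420000) = 2.703288
  f(a) × f(c) < 0, new interval: [-0.200000, 1.420000]
Iteration 2:
  c_2 = (-0.200000 + 1.420000)/2 = 0.610000
  f(c_2) = f(0.610000) = -1.553019
  f(a) × f(c) ≥ 0, new interval: [0.610000, 1.420000]
Iteration 3:
  c_3 = (0.610000 + 1.420000)/2 = 1.015000
  f(c_3) = f(1.015000) = 0.075678
  f(a) × f(c) < 0, new interval: [0.610000, 1.015000]
Iteration 4:
  c_4 = (0.610000 + 1.015000)/2 = 0.812500
  f(c_4) = f(0.812500) = -0.838623
  f(a) × f(c) ≥ 0, new interval: [0.812500, 1.015000]

After 4 iteration(s), the approximation is c_4 = 0.812500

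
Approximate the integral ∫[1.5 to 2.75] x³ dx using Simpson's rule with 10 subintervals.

f(x) = x³
a = 1.5, b = 2.75, n = 10
h = (b - a)/n = 0.125000

Simpson's rule: (h/3)[f(x₀) + 4f(x₁) + 2f(x₂) + ... + f(xₙ)]

x_0 = 1.5000, f(x_0) = 3.375000, coefficient = 1
x_1 = 1.6250, f(x_1) = 4.291016, coefficient = 4
x_2 = 1.7500, f(x_2) = 5.359375, coefficient = 2
x_3 = 1.8750, f(x_3) = 6.591797, coefficient = 4
x_4 = 2.0000, f(x_4) = 8.000000, coefficient = 2
x_5 = 2.1250, f(x_5) = 9.595703, coefficient = 4
x_6 = 2.2500, f(x_6) = 11.390625, coefficient = 2
x_7 = 2.3750, f(x_7) = 13.396484, coefficient = 4
x_8 = 2.5000, f(x_8) = 15.625000, coefficient = 2
x_9 = 2.6250, f(x_9) = 18.087891, coefficient = 4
x_10 = 2.7500, f(x_10) = 20.796875, coefficient = 1

I ≈ (0.125000/3) × 312.773438 = 13.032227
Exact value: 13.032227
Error: 0.000000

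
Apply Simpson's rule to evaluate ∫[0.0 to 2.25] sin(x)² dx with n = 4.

f(x) = sin(x)²
a = 0.0, b = 2.25, n = 4
h = (b - a)/n = 0.562500

Simpson's rule: (h/3)[f(x₀) + 4f(x₁) + 2f(x₂) + ... + f(xₙ)]

x_0 = 0.0000, f(x_0) = 0.000000, coefficient = 1
x_1 = 0.5625, f(x_1) = 0.284412, coefficient = 4
x_2 = 1.1250, f(x_2) = 0.814087, coefficient = 2
x_3 = 1.6875, f(x_3) = 0.986442, coefficient = 4
x_4 = 2.2500, f(x_4) = 0.605398, coefficient = 1

I ≈ (0.562500/3) × 7.316986 = 1.371935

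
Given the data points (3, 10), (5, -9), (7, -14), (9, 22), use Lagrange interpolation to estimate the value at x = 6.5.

Lagrange interpolation formula:
P(x) = Σ yᵢ × Lᵢ(x)
where Lᵢ(x) = Π_{j≠i} (x - xⱼ)/(xᵢ - xⱼ)

L_0(6.5) = (6.5 - 5)/(3 - 5) × (6.5 - 7)/(3 - 7) × (6.5 - 9)/(3 - 9) = -0.039062
L_1(6.5) = (6.5 - 3)/(5 - 3) × (6.5 - 7)/(5 - 7) × (6.5 - 9)/(5 - 9) = 0.273438
L_2(6.5) = (6.5 - 3)/(7 - 3) × (6.5 - 5)/(7 - 5) × (6.5 - 9)/(7 - 9) = 0.820312
L_3(6.5) = (6.5 - 3)/(9 - 3) × (6.5 - 5)/(9 - 5) × (6.5 - 7)/(9 - 7) = -0.054688

P(6.5) = 10×L_0(6.5) + (-9)×L_1(6.5) + (-14)×L_2(6.5) + 22×L_3(6.5)
P(6.5) = -15.539062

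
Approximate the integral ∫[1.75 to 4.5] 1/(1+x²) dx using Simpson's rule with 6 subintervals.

f(x) = 1/(1+x²)
a = 1.75, b = 4.5, n = 6
h = (b - a)/n = 0.458333

Simpson's rule: (h/3)[f(x₀) + 4f(x₁) + 2f(x₂) + ... + f(xₙ)]

x_0 = 1.7500, f(x_0) = 0.246154, coefficient = 1
x_1 = 2.2083, f(x_1) = 0.170162, coefficient = 4
x_2 = 2.6667, f(x_2) = 0.123288, coefficient = 2
x_3 = 3.1250, f(x_3) = 0.092888, coefficient = 4
x_4 = 3.5833, f(x_4) = 0.072253, coefficient = 2
x_5 = 4.0417, f(x_5) = 0.057687, coefficient = 4
x_6 = 4.5000, f(x_6) = 0.047059, coefficient = 1

I ≈ (0.458333/3) × 1.967243 = 0.300551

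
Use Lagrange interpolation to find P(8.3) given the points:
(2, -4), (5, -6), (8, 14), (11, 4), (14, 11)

Lagrange interpolation formula:
P(x) = Σ yᵢ × Lᵢ(x)
where Lᵢ(x) = Π_{j≠i} (x - xⱼ)/(xᵢ - xⱼ)

L_0(8.3) = (8.3 - 5)/(2 - 5) × (8.3 - 8)/(2 - 8) × (8.3 - 11)/(2 - 11) × (8.3 - 14)/(2 - 14) = 0.007838
L_1(8.3) = (8.3 - 2)/(5 - 2) × (8.3 - 8)/(5 - 8) × (8.3 - 11)/(5 - 11) × (8.3 - 14)/(5 - 14) = -0.059850
L_2(8.3) = (8.3 - 2)/(8 - 2) × (8.3 - 5)/(8 - 5) × (8.3 - 11)/(8 - 11) × (8.3 - 14)/(8 - 14) = 0.987525
L_3(8.3) = (8.3 - 2)/(11 - 2) × (8.3 - 5)/(11 - 5) × (8.3 - 8)/(11 - 8) × (8.3 - 14)/(11 - 14) = 0.073150
L_4(8.3) = (8.3 - 2)/(14 - 2) × (8.3 - 5)/(14 - 5) × (8.3 - 8)/(14 - 8) × (8.3 - 11)/(14 - 11) = -0.008663

P(8.3) = (-4)×L_0(8.3) + (-6)×L_1(8.3) + 14×L_2(8.3) + 4×L_3(8.3) + 11×L_4(8.3)
P(8.3) = 14.350412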